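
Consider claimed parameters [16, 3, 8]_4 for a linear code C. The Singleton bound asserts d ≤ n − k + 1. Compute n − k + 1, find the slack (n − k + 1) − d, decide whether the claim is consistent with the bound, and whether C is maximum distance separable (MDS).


Singleton RHS = n − k + 1 = 14, slack = 6, bound satisfied, not MDS.

Singleton bound: d ≤ n − k + 1.
Here n = 16, k = 3, so n − k + 1 = 14.
Given d = 8, check d ≤ 14: YES.
Slack = (n − k + 1) − d = 6.
The code is NOT MDS (slack = 6 > 0).
Description: the claimed parameters are [16, 3, 8]_4; such a code would be non-MDS.


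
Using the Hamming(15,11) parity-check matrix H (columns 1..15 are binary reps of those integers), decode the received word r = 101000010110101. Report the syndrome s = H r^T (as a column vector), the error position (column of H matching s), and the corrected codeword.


s = (1, 0, 0, 1)^T, error position = 9, corrected codeword c = 101000011110101

Compute s = H r^T mod 2 one row at a time:
  s_1 = 1 + 0 + 1 + 1 + 0 + 1 + 0 + 1 = 5 ≡ 1 (mod 2).
  s_2 = 0 + 0 + 0 + 0 + 0 + 1 + 0 + 1 = 2 ≡ 0 (mod 2).
  s_3 = 0 + 1 + 0 + 0 + 1 + 1 + 0 + 1 = 4 ≡ 0 (mod 2).
  s_4 = 1 + 1 + 0 + 0 + 0 + 1 + 1 + 1 = 5 ≡ 1 (mod 2).
s = (1, 0, 0, 1)^T — this equals column 9 of H (binary 1001), so error is at position 9.
Correct: flip bit 9 of r = 101000010110101 to get c = 101000011110101.


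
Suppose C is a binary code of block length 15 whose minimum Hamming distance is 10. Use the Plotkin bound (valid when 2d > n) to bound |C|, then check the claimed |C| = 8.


Plotkin bound M ≤ 4; given |C| = 8 > bound (violated).

Check applicability: 2d = 20, n = 15.
2d − n = 5 > 0, so Plotkin applies.
Compute d/(2d−n) = 10/5 ≈ 2.0000.
⌊d/(2d−n)⌋ = 2.
Plotkin bound: M ≤ 2·2 = 4.
Given |C| = 8, check: VIOLATED.
This |C| is above the Plotkin bound, so no binary code with n = 15, d = 10 and 8 codewords exists.


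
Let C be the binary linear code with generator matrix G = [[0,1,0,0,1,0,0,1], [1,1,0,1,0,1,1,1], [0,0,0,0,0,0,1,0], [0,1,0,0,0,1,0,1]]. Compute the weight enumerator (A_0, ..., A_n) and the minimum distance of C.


Weight distribution: A_0 = 1, A_1 = 1, A_2 = 2, A_3 = 4, A_4 = 3, A_5 = 3, A_6 = 2. Minimum distance d = 1.

Enumerate all 2^4 = 16 messages m ∈ F_2^4.
For each, compute codeword c = mG in F_2^8, then tally its weight.
  m = 0000 → c = 00000000, weight = 0.
  m = 1000 → c = 01001001, weight = 3.
  m = 0100 → c = 11010111, weight = 6.
  m = 1100 → c = 10011110, weight = 5.
  m = 0010 → c = 00000010, weight = 1.
  m = 1010 → c = 01001011, weight = 4.
  m = 0110 → c = 11010101, weight = 5.
  m = 1110 → c = 10011100, weight = 4.
  m = 0001 → c = 01000101, weight = 3.
  m = 1001 → c = 00001100, weight = 2.
  m = 0101 → c = 10010010, weight = 3.
  m = 1101 → c = 11011011, weight = 6.
  m = 0011 → c = 01000111, weight = 4.
  m = 1011 → c = 00001110, weight = 3.
  m = 0111 → c = 10010000, weight = 2.
  m = 1111 → c = 11011001, weight = 5.
Tally weights:
  weight 0: 1 codewords.
  weight 1: 1 codewords.
  weight 2: 2 codewords.
  weight 3: 4 codewords.
  weight 4: 3 codewords.
  weight 5: 3 codewords.
  weight 6: 2 codewords.
Minimum distance d = smallest w > 0 with A_w > 0 = 1.
Sanity: Σ A_w = 16 = 2^4 = 16 ✓.


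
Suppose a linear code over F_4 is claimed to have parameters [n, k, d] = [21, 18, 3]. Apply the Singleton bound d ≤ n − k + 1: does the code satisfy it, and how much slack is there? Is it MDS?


Singleton RHS = n − k + 1 = 4, slack = 1, bound satisfied, not MDS.

Singleton bound: d ≤ n − k + 1.
Here n = 21, k = 18, so n − k + 1 = 4.
Given d = 3, check d ≤ 4: YES.
Slack = (n − k + 1) − d = 1.
The code is NOT MDS (slack = 1 > 0).
Description: the claimed parameters are [21, 18, 3]_4; such a code would be non-MDS.


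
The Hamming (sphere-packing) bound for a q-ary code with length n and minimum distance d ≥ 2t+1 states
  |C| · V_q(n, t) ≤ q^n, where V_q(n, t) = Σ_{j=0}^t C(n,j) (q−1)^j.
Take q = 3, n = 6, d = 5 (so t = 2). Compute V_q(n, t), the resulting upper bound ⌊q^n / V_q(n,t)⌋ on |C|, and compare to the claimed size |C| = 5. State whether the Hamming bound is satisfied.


V_q(n, t) = 73, q^n = 729, Hamming bound = 9, |C| = 5 ≤ bound (satisfied).

Step 1: Compute V_q(n, t) = Σ_{j=0}^2 C(n, j) (q−1)^j.
  j = 0: C(6,0)·(2)^0 = 1·1 = 1.
  j = 1: C(6,1)·(2)^1 = 6·2 = 12.
  j = 2: C(6,2)·(2)^2 = 15·4 = 60.
  V_q(n, t) = 1 + 12 + 60 = 73.
Step 2: q^n = 3^6 = 729.
Step 3: Hamming bound ⌊q^n / V_q(n,t)⌋ = ⌊729/73⌋ = 9.
Step 4: Compare |C| = 5 to 9: satisfied.
The claimed |C| lies below the Hamming bound.


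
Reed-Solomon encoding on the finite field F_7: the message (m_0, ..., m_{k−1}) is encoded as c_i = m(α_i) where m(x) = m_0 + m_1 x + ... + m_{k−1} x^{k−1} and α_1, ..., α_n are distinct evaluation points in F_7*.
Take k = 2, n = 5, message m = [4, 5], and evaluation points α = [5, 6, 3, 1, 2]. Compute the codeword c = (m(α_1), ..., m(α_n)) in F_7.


c = [1, 6, 5, 2, 0]

Message polynomial: m(x) = 4 + 5·x (mod 7).
For each evaluation point α_i, compute m(α_i) mod 7:
  α_1 = 5: Horner steps 5 → 1, so m(5) = 1.
  α_2 = 6: Horner steps 5 → 6, so m(6) = 6.
  α_3 = 3: Horner steps 5 → 5, so m(3) = 5.
  α_4 = 1: Horner steps 5 → 2, so m(1) = 2.
  α_5 = 2: Horner steps 5 → 0, so m(2) = 0.
Codeword c = [1, 6, 5, 2, 0] ∈ F_7^5.


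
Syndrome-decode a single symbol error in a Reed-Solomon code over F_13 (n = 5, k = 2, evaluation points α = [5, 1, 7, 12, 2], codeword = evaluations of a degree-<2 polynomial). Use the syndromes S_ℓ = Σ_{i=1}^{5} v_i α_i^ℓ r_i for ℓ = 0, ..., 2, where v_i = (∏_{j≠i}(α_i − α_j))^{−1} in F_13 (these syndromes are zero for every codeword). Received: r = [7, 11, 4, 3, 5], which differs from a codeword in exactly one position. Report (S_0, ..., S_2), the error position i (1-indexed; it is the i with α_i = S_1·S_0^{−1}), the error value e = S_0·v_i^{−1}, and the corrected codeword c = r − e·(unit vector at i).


S = (6, 6, 6), error at position 2, error magnitude e = 11, c = [7, 0, 4, 3, 5].

Step 1: column multipliers v_i = (∏_{j≠i}(α_i − α_j))^{−1} mod 13.
  i = 1 (α = 5): (5−1)(5−7)(5−12)(5−2) = 4·(−2)·(−7)·3 = 168 ≡ 12, so v_1 = 12^{−1} = 12 (mod 13).
  i = 2 (α = 1): (1−5)(1−7)(1−12)(1−2) = (−4)·(−6)·(−11)·(−1) = 264 ≡ 4, so v_2 = 4^{−1} = 10 (mod 13).
  i = 3 (α = 7): (7−5)(7−1)(7−12)(7−2) = 2·6·(−5)·5 = −300 ≡ 12, so v_3 = 12^{−1} = 12 (mod 13).
  i = 4 (α = 12): (12−5)(12−1)(12−7)(12−2) = 7·11·5·10 = 3850 ≡ 2, so v_4 = 2^{−1} = 7 (mod 13).
  i = 5 (α = 2): (2−5)(2−1)(2−7)(2−12) = (−3)·1·(−5)·(−10) = −150 ≡ 6, so v_5 = 6^{−1} = 11 (mod 13).
  v = [12, 10, 12, 7, 11].
Step 2: syndromes of r = [7, 11, 4, 3, 5] (all sums mod 13).
  S_0 = Σ v_i r_i = 12·7 + 10·11 + 12·4 + 7·3 + 11·5 = 318 ≡ 6.
  S_1 = Σ v_i α_i r_i = 12·5·7 + 10·1·11 + 12·7·4 + 7·12·3 + 11·2·5 = 1228 ≡ 6.
  α_i^2 mod 13 = [12, 1, 10, 1, 4].
  S_2 = Σ v_i α_i^2 r_i = 12·12·7 + 10·1·11 + 12·10·4 + 7·1·3 + 11·4·5 = 1839 ≡ 6.
  S = (6, 6, 6) ≠ 0, so r is not a codeword (an error is present).
Step 3: locate the error. For a single error e at position i, S_ℓ = v_i·e·α_i^ℓ, so α_err = S_1/S_0.
  S_0^{−1} = 6^{−1} = 11 (mod 13), so α_err = 6·11 = 66 ≡ 1 = α_2. Error position i = 2.
  Consistency check: S_2/S_1 = 6·11 = 66 ≡ 1 = α_err ✓ (single-error assumption holds).
Step 4: error magnitude e = S_0/v_2 = S_0·∏_{j≠2}(α_2 − α_j) = 6·4 = 24 ≡ 11 (mod 13).
Step 5: correct position 2: c_2 = r_2 − e = 11 − 11 ≡ 0 (mod 13). Hence c = [7, 0, 4, 3, 5].
  Check: interpolating c through the α_i gives m(x) = 8 + 5·x (degree < 2) with m(α_i) = c_i for every i, so c is indeed a codeword.


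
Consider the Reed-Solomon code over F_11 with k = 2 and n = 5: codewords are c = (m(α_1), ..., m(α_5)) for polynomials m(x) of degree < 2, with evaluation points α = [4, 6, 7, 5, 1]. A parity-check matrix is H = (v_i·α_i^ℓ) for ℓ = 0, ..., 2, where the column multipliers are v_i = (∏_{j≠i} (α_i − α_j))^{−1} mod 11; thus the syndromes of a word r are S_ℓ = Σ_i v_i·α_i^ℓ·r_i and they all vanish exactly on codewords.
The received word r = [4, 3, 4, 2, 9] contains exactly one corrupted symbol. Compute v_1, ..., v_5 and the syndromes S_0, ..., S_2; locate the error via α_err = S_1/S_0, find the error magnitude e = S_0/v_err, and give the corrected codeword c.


S = (9, 3, 1), error at position 1, error magnitude e = 3, c = [1, 3, 4, 2, 9].

Step 1: column multipliers v_i = (∏_{j≠i}(α_i − α_j))^{−1} mod 11.
  i = 1 (α = 4): (4−6)(4−7)(4−5)(4−1) = (−2)·(−3)·(−1)·3 = −18 ≡ 4, so v_1 = 4^{−1} = 3 (mod 11).
  i = 2 (α = 6): (6−4)(6−7)(6−5)(6−1) = 2·(−1)·1·5 = −10 ≡ 1, so v_2 = 1^{−1} = 1 (mod 11).
  i = 3 (α = 7): (7−4)(7−6)(7−5)(7−1) = 3·1·2·6 = 36 ≡ 3, so v_3 = 3^{−1} = 4 (mod 11).
  i = 4 (α = 5): (5−4)(5−6)(5−7)(5−1) = 1·(−1)·(−2)·4 = 8 ≡ 8, so v_4 = 8^{−1} = 7 (mod 11).
  i = 5 (α = 1): (1−4)(1−6)(1−7)(1−5) = (−3)·(−5)·(−6)·(−4) = 360 ≡ 8, so v_5 = 8^{−1} = 7 (mod 11).
  v = [3, 1, 4, 7, 7].
Step 2: syndromes of r = [4, 3, 4, 2, 9] (all sums mod 11).
  S_0 = Σ v_i r_i = 3·4 + 1·3 + 4·4 + 7·2 + 7·9 = 108 ≡ 9.
  S_1 = Σ v_i α_i r_i = 3·4·4 + 1·6·3 + 4·7·4 + 7·5·2 + 7·1·9 = 311 ≡ 3.
  α_i^2 mod 11 = [5, 3, 5, 3, 1].
  S_2 = Σ v_i α_i^2 r_i = 3·5·4 + 1·3·3 + 4·5·4 + 7·3·2 + 7·1·9 = 254 ≡ 1.
  S = (9, 3, 1) ≠ 0, so r is not a codeword (an error is present).
Step 3: locate the error. For a single error e at position i, S_ℓ = v_i·e·α_i^ℓ, so α_err = S_1/S_0.
  S_0^{−1} = 9^{−1} = 5 (mod 11), so α_err = 3·5 = 15 ≡ 4 = α_1. Error position i = 1.
  Consistency check: S_2/S_1 = 1·4 = 4 ≡ 4 = α_err ✓ (single-error assumption holds).
Step 4: error magnitude e = S_0/v_1 = S_0·∏_{j≠1}(α_1 − α_j) = 9·4 = 36 ≡ 3 (mod 11).
Step 5: correct position 1: c_1 = r_1 − e = 4 − 3 ≡ 1 (mod 11). Hence c = [1, 3, 4, 2, 9].
  Check: interpolating c through the α_i gives m(x) = 8 + 1·x (degree < 2) with m(α_i) = c_i for every i, so c is indeed a codeword.


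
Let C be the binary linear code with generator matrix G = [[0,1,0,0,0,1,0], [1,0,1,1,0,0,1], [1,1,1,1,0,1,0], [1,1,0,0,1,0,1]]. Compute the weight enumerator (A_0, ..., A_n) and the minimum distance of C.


Weight distribution: A_0 = 1, A_1 = 1, A_2 = 1, A_3 = 4, A_4 = 5, A_5 = 3, A_6 = 1. Minimum distance d = 1.

Enumerate all 2^4 = 16 messages m ∈ F_2^4.
For each, compute codeword c = mG in F_2^7, then tally its weight.
  m = 0000 → c = 0000000, weight = 0.
  m = 1000 → c = 0100010, weight = 2.
  m = 0100 → c = 1011001, weight = 4.
  m = 1100 → c = 1111011, weight = 6.
  m = 0010 → c = 1111010, weight = 5.
  m = 1010 → c = 1011000, weight = 3.
  m = 0110 → c = 0100011, weight = 3.
  m = 1110 → c = 0000001, weight = 1.
  m = 0001 → c = 1100101, weight = 4.
  m = 1001 → c = 1000111, weight = 4.
  m = 0101 → c = 0111100, weight = 4.
  m = 1101 → c = 0011110, weight = 4.
  m = 0011 → c = 0011111, weight = 5.
  m = 1011 → c = 0111101, weight = 5.
  m = 0111 → c = 1000110, weight = 3.
  m = 1111 → c = 1100100, weight = 3.
Tally weights:
  weight 0: 1 codewords.
  weight 1: 1 codewords.
  weight 2: 1 codewords.
  weight 3: 4 codewords.
  weight 4: 5 codewords.
  weight 5: 3 codewords.
  weight 6: 1 codewords.
Minimum distance d = smallest w > 0 with A_w > 0 = 1.
Sanity: Σ A_w = 16 = 2^4 = 16 ✓.


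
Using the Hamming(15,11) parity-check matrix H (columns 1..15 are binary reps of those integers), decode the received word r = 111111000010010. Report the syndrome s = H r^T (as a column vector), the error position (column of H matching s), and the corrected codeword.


s = (0, 0, 1, 0)^T, error position = 2, corrected codeword c = 101111000010010

Compute s = H r^T mod 2 one row at a time:
  s_1 = 0 + 0 + 0 + 1 + 0 + 0 + 1 + 0 = 2 ≡ 0 (mod 2).
  s_2 = 1 + 1 + 1 + 0 + 0 + 0 + 1 + 0 = 4 ≡ 0 (mod 2).
  s_3 = 1 + 1 + 1 + 0 + 0 + 1 + 1 + 0 = 5 ≡ 1 (mod 2).
  s_4 = 1 + 1 + 1 + 0 + 0 + 1 + 0 + 0 = 4 ≡ 0 (mod 2).
s = (0, 0, 1, 0)^T — this equals column 2 of H (binary 0010), so error is at position 2.
Correct: flip bit 2 of r = 111111000010010 to get c = 101111000010010.


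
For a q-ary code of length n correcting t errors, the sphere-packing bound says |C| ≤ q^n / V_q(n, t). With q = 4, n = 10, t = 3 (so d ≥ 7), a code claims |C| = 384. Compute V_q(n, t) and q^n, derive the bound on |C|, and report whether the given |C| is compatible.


V_q(n, t) = 3676, q^n = 1048576, Hamming bound = 285, |C| = 384 > bound (violated).

Step 1: Compute V_q(n, t) = Σ_{j=0}^3 C(n, j) (q−1)^j.
  j = 0: C(10,0)·(3)^0 = 1·1 = 1.
  j = 1: C(10,1)·(3)^1 = 10·3 = 30.
  j = 2: C(10,2)·(3)^2 = 45·9 = 405.
  j = 3: C(10,3)·(3)^3 = 120·27 = 3240.
  V_q(n, t) = 1 + 30 + 405 + 3240 = 3676.
Step 2: q^n = 4^10 = 1048576.
Step 3: Hamming bound ⌊q^n / V_q(n,t)⌋ = ⌊1048576/3676⌋ = 285.
Step 4: Compare |C| = 384 to 285: violated.
The claimed |C| lies above the Hamming bound, so no 4-ary code of length 10 with d ≥ 7 can have 384 codewords.


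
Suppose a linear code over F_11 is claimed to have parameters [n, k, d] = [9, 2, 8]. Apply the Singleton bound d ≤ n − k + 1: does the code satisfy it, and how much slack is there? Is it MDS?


Singleton RHS = n − k + 1 = 8, slack = 0, bound satisfied, MDS.

Singleton bound: d ≤ n − k + 1.
Here n = 9, k = 2, so n − k + 1 = 8.
Given d = 8, check d ≤ 8: YES.
Slack = (n − k + 1) − d = 0.
The code is MDS (slack = 0).
Description: the claimed parameters are [9, 2, 8]_11; such a code would be MDS (meets Singleton bound).


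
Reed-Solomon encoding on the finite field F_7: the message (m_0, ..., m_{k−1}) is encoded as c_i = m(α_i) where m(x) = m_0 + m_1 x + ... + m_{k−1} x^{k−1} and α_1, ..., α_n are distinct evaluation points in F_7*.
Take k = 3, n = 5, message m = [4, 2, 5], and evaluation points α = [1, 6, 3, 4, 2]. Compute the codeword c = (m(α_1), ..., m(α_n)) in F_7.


c = [4, 0, 6, 1, 0]

Message polynomial: m(x) = 4 + 2·x + 5·x^2 (mod 7).
For each evaluation point α_i, compute m(α_i) mod 7:
  α_1 = 1: Horner steps 5 → 0 → 4, so m(1) = 4.
  α_2 = 6: Horner steps 5 → 4 → 0, so m(6) = 0.
  α_3 = 3: Horner steps 5 → 3 → 6, so m(3) = 6.
  α_4 = 4: Horner steps 5 → 1 → 1, so m(4) = 1.
  α_5 = 2: Horner steps 5 → 5 → 0, so m(2) = 0.
Codeword c = [4, 0, 6, 1, 0] ∈ F_7^5.


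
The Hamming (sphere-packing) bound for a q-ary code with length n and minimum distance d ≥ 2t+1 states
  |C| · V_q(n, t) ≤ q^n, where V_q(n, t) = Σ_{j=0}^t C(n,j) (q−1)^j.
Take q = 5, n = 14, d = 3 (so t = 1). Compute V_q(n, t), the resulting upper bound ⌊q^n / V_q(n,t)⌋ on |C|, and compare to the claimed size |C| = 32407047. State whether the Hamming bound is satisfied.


V_q(n, t) = 57, q^n = 6103515625, Hamming bound = 107079221, |C| = 32407047 ≤ bound (satisfied).

Step 1: Compute V_q(n, t) = Σ_{j=0}^1 C(n, j) (q−1)^j.
  j = 0: C(14,0)·(4)^0 = 1·1 = 1.
  j = 1: C(14,1)·(4)^1 = 14·4 = 56.
  V_q(n, t) = 1 + 56 = 57.
Step 2: q^n = 5^14 = 6103515625.
Step 3: Hamming bound ⌊q^n / V_q(n,t)⌋ = ⌊6103515625/57⌋ = 107079221.
Step 4: Compare |C| = 32407047 to 107079221: satisfied.
The claimed |C| lies below the Hamming bound.


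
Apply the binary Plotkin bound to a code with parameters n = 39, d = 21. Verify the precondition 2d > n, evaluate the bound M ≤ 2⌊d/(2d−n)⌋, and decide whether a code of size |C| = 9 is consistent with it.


Plotkin bound M ≤ 14; given |C| = 9 ≤ bound (satisfied).

Check applicability: 2d = 42, n = 39.
2d − n = 3 > 0, so Plotkin applies.
Compute d/(2d−n) = 21/3 ≈ 7.0000.
⌊d/(2d−n)⌋ = 7.
Plotkin bound: M ≤ 2·7 = 14.
Given |C| = 9, check: satisfied.
This |C| is below the Plotkin bound.


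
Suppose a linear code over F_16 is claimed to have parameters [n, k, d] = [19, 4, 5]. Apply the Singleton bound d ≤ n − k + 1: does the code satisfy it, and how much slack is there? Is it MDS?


Singleton RHS = n − k + 1 = 16, slack = 11, bound satisfied, not MDS.

Singleton bound: d ≤ n − k + 1.
Here n = 19, k = 4, so n − k + 1 = 16.
Given d = 5, check d ≤ 16: YES.
Slack = (n − k + 1) − d = 11.
The code is NOT MDS (slack = 11 > 0).
Description: the claimed parameters are [19, 4, 5]_16; such a code would be non-MDS.


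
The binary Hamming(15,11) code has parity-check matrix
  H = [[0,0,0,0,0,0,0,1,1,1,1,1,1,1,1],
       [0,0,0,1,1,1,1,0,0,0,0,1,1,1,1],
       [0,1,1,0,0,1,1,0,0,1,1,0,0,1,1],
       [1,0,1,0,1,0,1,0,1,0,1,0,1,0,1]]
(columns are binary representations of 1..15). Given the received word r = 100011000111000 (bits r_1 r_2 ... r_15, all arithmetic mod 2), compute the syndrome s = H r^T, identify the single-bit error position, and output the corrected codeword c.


s = (1, 1, 1, 1)^T, error position = 15, corrected codeword c = 100011000111001

Compute s = H r^T mod 2 one row at a time:
  s_1 = 0 + 0 + 1 + 1 + 1 + 0 + 0 + 0 = 3 ≡ 1 (mod 2).
  s_2 = 0 + 1 + 1 + 0 + 1 + 0 + 0 + 0 = 3 ≡ 1 (mod 2).
  s_3 = 0 + 0 + 1 + 0 + 1 + 1 + 0 + 0 = 3 ≡ 1 (mod 2).
  s_4 = 1 + 0 + 1 + 0 + 0 + 1 + 0 + 0 = 3 ≡ 1 (mod 2).
s = (1, 1, 1, 1)^T — this equals column 15 of H (binary 1111), so error is at position 15.
Correct: flip bit 15 of r = 100011000111000 to get c = 100011000111001.


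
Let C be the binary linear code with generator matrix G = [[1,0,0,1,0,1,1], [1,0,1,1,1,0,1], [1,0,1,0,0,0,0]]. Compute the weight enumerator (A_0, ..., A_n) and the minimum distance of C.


Weight distribution: A_0 = 1, A_2 = 1, A_3 = 3, A_4 = 2, A_5 = 1. Minimum distance d = 2.

Enumerate all 2^3 = 8 messages m ∈ F_2^3.
For each, compute codeword c = mG in F_2^7, then tally its weight.
  m = 000 → c = 0000000, weight = 0.
  m = 100 → c = 1001011, weight = 4.
  m = 010 → c = 1011101, weight = 5.
  m = 110 → c = 0010110, weight = 3.
  m = 001 → c = 1010000, weight = 2.
  m = 101 → c = 0011011, weight = 4.
  m = 011 → c = 0001101, weight = 3.
  m = 111 → c = 1000110, weight = 3.
Tally weights:
  weight 0: 1 codewords.
  weight 2: 1 codewords.
  weight 3: 3 codewords.
  weight 4: 2 codewords.
  weight 5: 1 codewords.
Minimum distance d = smallest w > 0 with A_w > 0 = 2.
Sanity: Σ A_w = 8 = 2^3 = 8 ✓.


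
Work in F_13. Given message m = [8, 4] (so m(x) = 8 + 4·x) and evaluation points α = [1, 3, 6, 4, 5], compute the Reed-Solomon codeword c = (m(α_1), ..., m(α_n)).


c = [12, 7, 6, 11, 2]

Message polynomial: m(x) = 8 + 4·x (mod 13).
For each evaluation point α_i, compute m(α_i) mod 13:
  α_1 = 1: Horner steps 4 → 12, so m(1) = 12.
  α_2 = 3: Horner steps 4 → 7, so m(3) = 7.
  α_3 = 6: Horner steps 4 → 6, so m(6) = 6.
  α_4 = 4: Horner steps 4 → 11, so m(4) = 11.
  α_5 = 5: Horner steps 4 → 2, so m(5) = 2.
Codeword c = [12, 7, 6, 11, 2] ∈ F_13^5.


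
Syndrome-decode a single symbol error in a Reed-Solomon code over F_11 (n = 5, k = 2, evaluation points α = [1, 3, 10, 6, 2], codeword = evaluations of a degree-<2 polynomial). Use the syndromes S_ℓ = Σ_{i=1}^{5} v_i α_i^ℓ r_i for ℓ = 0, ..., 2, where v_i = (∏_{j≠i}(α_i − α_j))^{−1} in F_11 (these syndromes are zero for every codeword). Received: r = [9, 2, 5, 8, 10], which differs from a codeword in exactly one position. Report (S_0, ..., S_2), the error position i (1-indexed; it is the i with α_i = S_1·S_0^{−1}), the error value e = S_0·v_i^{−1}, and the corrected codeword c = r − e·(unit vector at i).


S = (10, 9, 7), error at position 5, error magnitude e = 10, c = [9, 2, 5, 8, 0].

Step 1: column multipliers v_i = (∏_{j≠i}(α_i − α_j))^{−1} mod 11.
  i = 1 (α = 1): (1−3)(1−10)(1−6)(1−2) = (−2)·(−9)·(−5)·(−1) = 90 ≡ 2, so v_1 = 2^{−1} = 6 (mod 11).
  i = 2 (α = 3): (3−1)(3−10)(3−6)(3−2) = 2·(−7)·(−3)·1 = 42 ≡ 9, so v_2 = 9^{−1} = 5 (mod 11).
  i = 3 (α = 10): (10−1)(10−3)(10−6)(10−2) = 9·7·4·8 = 2016 ≡ 3, so v_3 = 3^{−1} = 4 (mod 11).
  i = 4 (α = 6): (6−1)(6−3)(6−10)(6−2) = 5·3·(−4)·4 = −240 ≡ 2, so v_4 = 2^{−1} = 6 (mod 11).
  i = 5 (α = 2): (2−1)(2−3)(2−10)(2−6) = 1·(−1)·(−8)·(−4) = −32 ≡ 1, so v_5 = 1^{−1} = 1 (mod 11).
  v = [6, 5, 4, 6, 1].
Step 2: syndromes of r = [9, 2, 5, 8, 10] (all sums mod 11).
  S_0 = Σ v_i r_i = 6·9 + 5·2 + 4·5 + 6·8 + 1·10 = 142 ≡ 10.
  S_1 = Σ v_i α_i r_i = 6·1·9 + 5·3·2 + 4·10·5 + 6·6·8 + 1·2·10 = 592 ≡ 9.
  α_i^2 mod 11 = [1, 9, 1, 3, 4].
  S_2 = Σ v_i α_i^2 r_i = 6·1·9 + 5·9·2 + 4·1·5 + 6·3·8 + 1·4·10 = 348 ≡ 7.
  S = (10, 9, 7) ≠ 0, so r is not a codeword (an error is present).
Step 3: locate the error. For a single error e at position i, S_ℓ = v_i·e·α_i^ℓ, so α_err = S_1/S_0.
  S_0^{−1} = 10^{−1} = 10 (mod 11), so α_err = 9·10 = 90 ≡ 2 = α_5. Error position i = 5.
  Consistency check: S_2/S_1 = 7·5 = 35 ≡ 2 = α_err ✓ (single-error assumption holds).
Step 4: error magnitude e = S_0/v_5 = S_0·∏_{j≠5}(α_5 − α_j) = 10·1 = 10 ≡ 10 (mod 11).
Step 5: correct position 5: c_5 = r_5 − e = 10 − 10 ≡ 0 (mod 11). Hence c = [9, 2, 5, 8, 0].
  Check: interpolating c through the α_i gives m(x) = 7 + 2·x (degree < 2) with m(α_i) = c_i for every i, so c is indeed a codeword.


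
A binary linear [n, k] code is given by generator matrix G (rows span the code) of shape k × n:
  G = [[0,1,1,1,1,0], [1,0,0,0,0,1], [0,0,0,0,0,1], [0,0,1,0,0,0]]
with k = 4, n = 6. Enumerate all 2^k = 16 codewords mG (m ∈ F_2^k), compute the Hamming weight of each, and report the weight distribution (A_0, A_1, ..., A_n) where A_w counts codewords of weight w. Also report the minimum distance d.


Weight distribution: A_0 = 1, A_1 = 3, A_2 = 3, A_3 = 2, A_4 = 3, A_5 = 3, A_6 = 1. Minimum distance d = 1.

Enumerate all 2^4 = 16 messages m ∈ F_2^4.
For each, compute codeword c = mG in F_2^6, then tally its weight.
  m = 0000 → c = 000000, weight = 0.
  m = 1000 → c = 011110, weight = 4.
  m = 0100 → c = 100001, weight = 2.
  m = 1100 → c = 111111, weight = 6.
  m = 0010 → c = 000001, weight = 1.
  m = 1010 → c = 011111, weight = 5.
  m = 0110 → c = 100000, weight = 1.
  m = 1110 → c = 111110, weight = 5.
  m = 0001 → c = 001000, weight = 1.
  m = 1001 → c = 010110, weight = 3.
  m = 0101 → c = 101001, weight = 3.
  m = 1101 → c = 110111, weight = 5.
  m = 0011 → c = 001001, weight = 2.
  m = 1011 → c = 010111, weight = 4.
  m = 0111 → c = 101000, weight = 2.
  m = 1111 → c = 110110, weight = 4.
Tally weights:
  weight 0: 1 codewords.
  weight 1: 3 codewords.
  weight 2: 3 codewords.
  weight 3: 2 codewords.
  weight 4: 3 codewords.
  weight 5: 3 codewords.
  weight 6: 1 codewords.
Minimum distance d = smallest w > 0 with A_w > 0 = 1.
Sanity: Σ A_w = 16 = 2^4 = 16 ✓.


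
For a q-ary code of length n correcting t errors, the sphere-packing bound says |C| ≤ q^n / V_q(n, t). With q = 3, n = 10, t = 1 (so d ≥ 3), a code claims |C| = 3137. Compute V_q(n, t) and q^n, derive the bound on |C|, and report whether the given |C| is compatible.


V_q(n, t) = 21, q^n = 59049, Hamming bound = 2811, |C| = 3137 > bound (violated).

Step 1: Compute V_q(n, t) = Σ_{j=0}^1 C(n, j) (q−1)^j.
  j = 0: C(10,0)·(2)^0 = 1·1 = 1.
  j = 1: C(10,1)·(2)^1 = 10·2 = 20.
  V_q(n, t) = 1 + 20 = 21.
Step 2: q^n = 3^10 = 59049.
Step 3: Hamming bound ⌊q^n / V_q(n,t)⌋ = ⌊59049/21⌋ = 2811.
Step 4: Compare |C| = 3137 to 2811: violated.
The claimed |C| lies above the Hamming bound, so no 3-ary code of length 10 with d ≥ 3 can have 3137 codewords.


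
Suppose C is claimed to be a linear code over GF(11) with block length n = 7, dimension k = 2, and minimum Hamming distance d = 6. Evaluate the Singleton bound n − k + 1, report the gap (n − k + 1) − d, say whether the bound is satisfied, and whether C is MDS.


Singleton RHS = n − k + 1 = 6, slack = 0, bound satisfied, MDS.

Singleton bound: d ≤ n − k + 1.
Here n = 7, k = 2, so n − k + 1 = 6.
Given d = 6, check d ≤ 6: YES.
Slack = (n − k + 1) − d = 0.
The code is MDS (slack = 0).
Description: the claimed parameters are [7, 2, 6]_11; such a code would be MDS (meets Singleton bound).


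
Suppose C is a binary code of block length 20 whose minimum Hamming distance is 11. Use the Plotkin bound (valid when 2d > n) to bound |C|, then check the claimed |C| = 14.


Plotkin bound M ≤ 10; given |C| = 14 > bound (violated).

Check applicability: 2d = 22, n = 20.
2d − n = 2 > 0, so Plotkin applies.
Compute d/(2d−n) = 11/2 ≈ 5.5000.
⌊d/(2d−n)⌋ = 5.
Plotkin bound: M ≤ 2·5 = 10.
Given |C| = 14, check: VIOLATED.
This |C| is above the Plotkin bound, so no binary code with n = 20, d = 11 and 14 codewords exists.


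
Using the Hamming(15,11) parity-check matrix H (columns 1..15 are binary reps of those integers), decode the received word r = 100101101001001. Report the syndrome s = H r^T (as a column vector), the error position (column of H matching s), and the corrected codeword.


s = (1, 1, 1, 0)^T, error position = 14, corrected codeword c = 100101101001011

Compute s = H r^T mod 2 one row at a time:
  s_1 = 0 + 1 + 0 + 0 + 1 + 0 + 0 + 1 = 3 ≡ 1 (mod 2).
  s_2 = 1 + 0 + 1 + 1 + 1 + 0 + 0 + 1 = 5 ≡ 1 (mod 2).
  s_3 = 0 + 0 + 1 + 1 + 0 + 0 + 0 + 1 = 3 ≡ 1 (mod 2).
  s_4 = 1 + 0 + 0 + 1 + 1 + 0 + 0 + 1 = 4 ≡ 0 (mod 2).
s = (1, 1, 1, 0)^T — this equals column 14 of H (binary 1110), so error is at position 14.
Correct: flip bit 14 of r = 100101101001001 to get c = 100101101001011.


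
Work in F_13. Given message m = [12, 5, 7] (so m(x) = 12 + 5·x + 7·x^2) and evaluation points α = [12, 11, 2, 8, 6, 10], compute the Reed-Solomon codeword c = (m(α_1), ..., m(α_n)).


c = [1, 4, 11, 6, 8, 8]

Message polynomial: m(x) = 12 + 5·x + 7·x^2 (mod 13).
For each evaluation point α_i, compute m(α_i) mod 13:
  α_1 = 12: Horner steps 7 → 11 → 1, so m(12) = 1.
  α_2 = 11: Horner steps 7 → 4 → 4, so m(11) = 4.
  α_3 = 2: Horner steps 7 → 6 → 11, so m(2) = 11.
  α_4 = 8: Horner steps 7 → 9 → 6, so m(8) = 6.
  α_5 = 6: Horner steps 7 → 8 → 8, so m(6) = 8.
  α_6 = 10: Horner steps 7 → 10 → 8, so m(10) = 8.
Codeword c = [1, 4, 11, 6, 8, 8] ∈ F_13^6.


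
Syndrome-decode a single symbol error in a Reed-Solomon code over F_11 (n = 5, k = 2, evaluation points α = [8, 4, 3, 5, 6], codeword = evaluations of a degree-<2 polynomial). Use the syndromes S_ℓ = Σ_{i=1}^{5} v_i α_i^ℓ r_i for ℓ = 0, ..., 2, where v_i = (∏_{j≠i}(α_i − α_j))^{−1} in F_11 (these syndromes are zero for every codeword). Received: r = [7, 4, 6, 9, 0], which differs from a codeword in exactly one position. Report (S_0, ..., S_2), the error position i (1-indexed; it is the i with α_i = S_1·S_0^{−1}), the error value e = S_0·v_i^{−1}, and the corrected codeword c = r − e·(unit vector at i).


S = (3, 4, 9), error at position 4, error magnitude e = 7, c = [7, 4, 6, 2, 0].

Step 1: column multipliers v_i = (∏_{j≠i}(α_i − α_j))^{−1} mod 11.
  i = 1 (α = 8): (8−4)(8−3)(8−5)(8−6) = 4·5·3·2 = 120 ≡ 10, so v_1 = 10^{−1} = 10 (mod 11).
  i = 2 (α = 4): (4−8)(4−3)(4−5)(4−6) = (−4)·1·(−1)·(−2) = −8 ≡ 3, so v_2 = 3^{−1} = 4 (mod 11).
  i = 3 (α = 3): (3−8)(3−4)(3−5)(3−6) = (−5)·(−1)·(−2)·(−3) = 30 ≡ 8, so v_3 = 8^{−1} = 7 (mod 11).
  i = 4 (α = 5): (5−8)(5−4)(5−3)(5−6) = (−3)·1·2·(−1) = 6 ≡ 6, so v_4 = 6^{−1} = 2 (mod 11).
  i = 5 (α = 6): (6−8)(6−4)(6−3)(6−5) = (−2)·2·3·1 = −12 ≡ 10, so v_5 = 10^{−1} = 10 (mod 11).
  v = [10, 4, 7, 2, 10].
Step 2: syndromes of r = [7, 4, 6, 9, 0] (all sums mod 11).
  S_0 = Σ v_i r_i = 10·7 + 4·4 + 7·6 + 2·9 + 10·0 = 146 ≡ 3.
  S_1 = Σ v_i α_i r_i = 10·8·7 + 4·4·4 + 7·3·6 + 2·5·9 + 10·6·0 = 840 ≡ 4.
  α_i^2 mod 11 = [9, 5, 9, 3, 3].
  S_2 = Σ v_i α_i^2 r_i = 10·9·7 + 4·5·4 + 7·9·6 + 2·3·9 + 10·3·0 = 1142 ≡ 9.
  S = (3, 4, 9) ≠ 0, so r is not a codeword (an error is present).
Step 3: locate the error. For a single error e at position i, S_ℓ = v_i·e·α_i^ℓ, so α_err = S_1/S_0.
  S_0^{−1} = 3^{−1} = 4 (mod 11), so α_err = 4·4 = 16 ≡ 5 = α_4. Error position i = 4.
  Consistency check: S_2/S_1 = 9·3 = 27 ≡ 5 = α_err ✓ (single-error assumption holds).
Step 4: error magnitude e = S_0/v_4 = S_0·∏_{j≠4}(α_4 − α_j) = 3·6 = 18 ≡ 7 (mod 11).
Step 5: correct position 4: c_4 = r_4 − e = 9 − 7 ≡ 2 (mod 11). Hence c = [7, 4, 6, 2, 0].
  Check: interpolating c through the α_i gives m(x) = 1 + 9·x (degree < 2) with m(α_i) = c_i for every i, so c is indeed a codeword.


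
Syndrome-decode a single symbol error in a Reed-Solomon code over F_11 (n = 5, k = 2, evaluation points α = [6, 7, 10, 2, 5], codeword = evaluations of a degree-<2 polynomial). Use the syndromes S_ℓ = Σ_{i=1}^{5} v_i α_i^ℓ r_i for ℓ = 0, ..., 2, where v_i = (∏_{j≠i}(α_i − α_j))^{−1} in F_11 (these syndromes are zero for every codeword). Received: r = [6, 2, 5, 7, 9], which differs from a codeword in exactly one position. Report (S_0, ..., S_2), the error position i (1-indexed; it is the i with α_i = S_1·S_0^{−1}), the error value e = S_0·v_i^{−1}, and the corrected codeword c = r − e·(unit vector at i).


S = (7, 5, 2), error at position 2, error magnitude e = 10, c = [6, 3, 5, 7, 9].

Step 1: column multipliers v_i = (∏_{j≠i}(α_i − α_j))^{−1} mod 11.
  i = 1 (α = 6): (6−7)(6−10)(6−2)(6−5) = (−1)·(−4)·4·1 = 16 ≡ 5, so v_1 = 5^{−1} = 9 (mod 11).
  i = 2 (α = 7): (7−6)(7−10)(7−2)(7−5) = 1·(−3)·5·2 = −30 ≡ 3, so v_2 = 3^{−1} = 4 (mod 11).
  i = 3 (α = 10): (10−6)(10−7)(10−2)(10−5) = 4·3·8·5 = 480 ≡ 7, so v_3 = 7^{−1} = 8 (mod 11).
  i = 4 (α = 2): (2−6)(2−7)(2−10)(2−5) = (−4)·(−5)·(−8)·(−3) = 480 ≡ 7, so v_4 = 7^{−1} = 8 (mod 11).
  i = 5 (α = 5): (5−6)(5−7)(5−10)(5−2) = (−1)·(−2)·(−5)·3 = −30 ≡ 3, so v_5 = 3^{−1} = 4 (mod 11).
  v = [9, 4, 8, 8, 4].
Step 2: syndromes of r = [6, 2, 5, 7, 9] (all sums mod 11).
  S_0 = Σ v_i r_i = 9·6 + 4·2 + 8·5 + 8·7 + 4·9 = 194 ≡ 7.
  S_1 = Σ v_i α_i r_i = 9·6·6 + 4·7·2 + 8·10·5 + 8·2·7 + 4·5·9 = 1072 ≡ 5.
  α_i^2 mod 11 = [3, 5, 1, 4, 3].
  S_2 = Σ v_i α_i^2 r_i = 9·3·6 + 4·5·2 + 8·1·5 + 8·4·7 + 4·3·9 = 574 ≡ 2.
  S = (7, 5, 2) ≠ 0, so r is not a codeword (an error is present).
Step 3: locate the error. For a single error e at position i, S_ℓ = v_i·e·α_i^ℓ, so α_err = S_1/S_0.
  S_0^{−1} = 7^{−1} = 8 (mod 11), so α_err = 5·8 = 40 ≡ 7 = α_2. Error position i = 2.
  Consistency check: S_2/S_1 = 2·9 = 18 ≡ 7 = α_err ✓ (single-error assumption holds).
Step 4: error magnitude e = S_0/v_2 = S_0·∏_{j≠2}(α_2 − α_j) = 7·3 = 21 ≡ 10 (mod 11).
Step 5: correct position 2: c_2 = r_2 − e = 2 − 10 ≡ 3 (mod 11). Hence c = [6, 3, 5, 7, 9].
  Check: interpolating c through the α_i gives m(x) = 2 + 8·x (degree < 2) with m(α_i) = c_i for every i, so c is indeed a codeword.


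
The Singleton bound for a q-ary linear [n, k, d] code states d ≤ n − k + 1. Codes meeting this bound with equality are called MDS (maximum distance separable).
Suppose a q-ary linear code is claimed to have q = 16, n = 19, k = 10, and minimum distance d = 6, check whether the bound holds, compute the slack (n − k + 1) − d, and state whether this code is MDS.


Singleton RHS = n − k + 1 = 10, slack = 4, bound satisfied, not MDS.

Singleton bound: d ≤ n − k + 1.
Here n = 19, k = 10, so n − k + 1 = 10.
Given d = 6, check d ≤ 10: YES.
Slack = (n − k + 1) − d = 4.
The code is NOT MDS (slack = 4 > 0).
Description: the claimed parameters are [19, 10, 6]_16; such a code would be non-MDS.


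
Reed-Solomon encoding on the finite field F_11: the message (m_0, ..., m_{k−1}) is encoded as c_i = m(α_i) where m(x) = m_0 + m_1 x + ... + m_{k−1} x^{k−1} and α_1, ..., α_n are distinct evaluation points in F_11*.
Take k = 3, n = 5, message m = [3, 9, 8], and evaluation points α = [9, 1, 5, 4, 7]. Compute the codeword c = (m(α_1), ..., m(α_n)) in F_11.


c = [6, 9, 6, 2, 7]

Message polynomial: m(x) = 3 + 9·x + 8·x^2 (mod 11).
For each evaluation point α_i, compute m(α_i) mod 11:
  α_1 = 9: Horner steps 8 → 4 → 6, so m(9) = 6.
  α_2 = 1: Horner steps 8 → 6 → 9, so m(1) = 9.
  α_3 = 5: Horner steps 8 → 5 → 6, so m(5) = 6.
  α_4 = 4: Horner steps 8 → 8 → 2, so m(4) = 2.
  α_5 = 7: Horner steps 8 → 10 → 7, so m(7) = 7.
Codeword c = [6, 9, 6, 2, 7] ∈ F_11^5.


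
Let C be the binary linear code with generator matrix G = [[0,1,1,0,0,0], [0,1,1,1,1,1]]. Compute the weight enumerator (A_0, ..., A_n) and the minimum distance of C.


Weight distribution: A_0 = 1, A_2 = 1, A_3 = 1, A_5 = 1. Minimum distance d = 2.

Enumerate all 2^2 = 4 messages m ∈ F_2^2.
For each, compute codeword c = mG in F_2^6, then tally its weight.
  m = 00 → c = 000000, weight = 0.
  m = 10 → c = 011000, weight = 2.
  m = 01 → c = 011111, weight = 5.
  m = 11 → c = 000111, weight = 3.
Tally weights:
  weight 0: 1 codewords.
  weight 2: 1 codewords.
  weight 3: 1 codewords.
  weight 5: 1 codewords.
Minimum distance d = smallest w > 0 with A_w > 0 = 2.
Sanity: Σ A_w = 4 = 2^2 = 4 ✓.


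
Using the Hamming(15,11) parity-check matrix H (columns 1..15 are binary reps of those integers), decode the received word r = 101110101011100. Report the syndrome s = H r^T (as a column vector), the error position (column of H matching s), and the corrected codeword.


s = (0, 1, 1, 1)^T, error position = 7, corrected codeword c = 101110001011100

Compute s = H r^T mod 2 one row at a time:
  s_1 = 0 + 1 + 0 + 1 + 1 + 1 + 0 + 0 = 4 ≡ 0 (mod 2).
  s_2 = 1 + 1 + 0 + 1 + 1 + 1 + 0 + 0 = 5 ≡ 1 (mod 2).
  s_3 = 0 + 1 + 0 + 1 + 0 + 1 + 0 + 0 = 3 ≡ 1 (mod 2).
  s_4 = 1 + 1 + 1 + 1 + 1 + 1 + 1 + 0 = 7 ≡ 1 (mod 2).
s = (0, 1, 1, 1)^T — this equals column 7 of H (binary 0111), so error is at position 7.
Correct: flip bit 7 of r = 101110101011100 to get c = 101110001011100.


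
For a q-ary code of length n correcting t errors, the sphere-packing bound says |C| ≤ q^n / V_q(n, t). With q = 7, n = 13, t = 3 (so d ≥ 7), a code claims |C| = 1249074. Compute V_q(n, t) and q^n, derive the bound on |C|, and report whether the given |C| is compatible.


V_q(n, t) = 64663, q^n = 96889010407, Hamming bound = 1498368, |C| = 1249074 ≤ bound (satisfied).

Step 1: Compute V_q(n, t) = Σ_{j=0}^3 C(n, j) (q−1)^j.
  j = 0: C(13,0)·(6)^0 = 1·1 = 1.
  j = 1: C(13,1)·(6)^1 = 13·6 = 78.
  j = 2: C(13,2)·(6)^2 = 78·36 = 2808.
  j = 3: C(13,3)·(6)^3 = 286·216 = 61776.
  V_q(n, t) = 1 + 78 + 2808 + 61776 = 64663.
Step 2: q^n = 7^13 = 96889010407.
Step 3: Hamming bound ⌊q^n / V_q(n,t)⌋ = ⌊96889010407/64663⌋ = 1498368.
Step 4: Compare |C| = 1249074 to 1498368: satisfied.
The claimed |C| lies below the Hamming bound.


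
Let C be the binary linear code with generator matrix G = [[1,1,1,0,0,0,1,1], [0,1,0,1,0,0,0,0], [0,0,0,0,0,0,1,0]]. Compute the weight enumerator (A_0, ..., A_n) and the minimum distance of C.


Weight distribution: A_0 = 1, A_1 = 1, A_2 = 1, A_3 = 1, A_4 = 2, A_5 = 2. Minimum distance d = 1.

Enumerate all 2^3 = 8 messages m ∈ F_2^3.
For each, compute codeword c = mG in F_2^8, then tally its weight.
  m = 000 → c = 00000000, weight = 0.
  m = 100 → c = 11100011, weight = 5.
  m = 010 → c = 01010000, weight = 2.
  m = 110 → c = 10110011, weight = 5.
  m = 001 → c = 00000010, weight = 1.
  m = 101 → c = 11100001, weight = 4.
  m = 011 → c = 01010010, weight = 3.
  m = 111 → c = 10110001, weight = 4.
Tally weights:
  weight 0: 1 codewords.
  weight 1: 1 codewords.
  weight 2: 1 codewords.
  weight 3: 1 codewords.
  weight 4: 2 codewords.
  weight 5: 2 codewords.
Minimum distance d = smallest w > 0 with A_w > 0 = 1.
Sanity: Σ A_w = 8 = 2^3 = 8 ✓.


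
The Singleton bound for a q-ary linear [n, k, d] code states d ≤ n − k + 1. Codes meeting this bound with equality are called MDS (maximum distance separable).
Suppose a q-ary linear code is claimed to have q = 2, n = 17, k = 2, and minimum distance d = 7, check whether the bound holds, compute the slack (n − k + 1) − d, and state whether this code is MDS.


Singleton RHS = n − k + 1 = 16, slack = 9, bound satisfied, not MDS.

Singleton bound: d ≤ n − k + 1.
Here n = 17, k = 2, so n − k + 1 = 16.
Given d = 7, check d ≤ 16: YES.
Slack = (n − k + 1) − d = 9.
The code is NOT MDS (slack = 9 > 0).
Description: the claimed parameters are [17, 2, 7]_2; such a code would be non-MDS.


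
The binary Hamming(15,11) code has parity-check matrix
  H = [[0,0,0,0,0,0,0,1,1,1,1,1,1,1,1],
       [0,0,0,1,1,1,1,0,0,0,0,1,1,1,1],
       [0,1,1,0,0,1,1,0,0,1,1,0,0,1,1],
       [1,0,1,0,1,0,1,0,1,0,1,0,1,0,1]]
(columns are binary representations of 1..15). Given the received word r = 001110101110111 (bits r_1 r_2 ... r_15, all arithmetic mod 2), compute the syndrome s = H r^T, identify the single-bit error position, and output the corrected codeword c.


s = (0, 0, 0, 1)^T, error position = 1, corrected codeword c = 101110101110111

Compute s = H r^T mod 2 one row at a time:
  s_1 = 0 + 1 + 1 + 1 + 0 + 1 + 1 + 1 = 6 ≡ 0 (mod 2).
  s_2 = 1 + 1 + 0 + 1 + 0 + 1 + 1 + 1 = 6 ≡ 0 (mod 2).
  s_3 = 0 + 1 + 0 + 1 + 1 + 1 + 1 + 1 = 6 ≡ 0 (mod 2).
  s_4 = 0 + 1 + 1 + 1 + 1 + 1 + 1 + 1 = 7 ≡ 1 (mod 2).
s = (0, 0, 0, 1)^T — this equals column 1 of H (binary 0001), so error is at position 1.
Correct: flip bit 1 of r = 001110101110111 to get c = 101110101110111.


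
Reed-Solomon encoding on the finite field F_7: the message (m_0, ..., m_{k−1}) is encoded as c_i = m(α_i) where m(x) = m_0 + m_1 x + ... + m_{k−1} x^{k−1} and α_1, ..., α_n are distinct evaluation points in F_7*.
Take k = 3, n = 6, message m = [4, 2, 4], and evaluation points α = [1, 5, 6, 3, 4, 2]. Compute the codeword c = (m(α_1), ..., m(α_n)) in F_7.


c = [3, 2, 6, 4, 6, 3]

Message polynomial: m(x) = 4 + 2·x + 4·x^2 (mod 7).
For each evaluation point α_i, compute m(α_i) mod 7:
  α_1 = 1: Horner steps 4 → 6 → 3, so m(1) = 3.
  α_2 = 5: Horner steps 4 → 1 → 2, so m(5) = 2.
  α_3 = 6: Horner steps 4 → 5 → 6, so m(6) = 6.
  α_4 = 3: Horner steps 4 → 0 → 4, so m(3) = 4.
  α_5 = 4: Horner steps 4 → 4 → 6, so m(4) = 6.
  α_6 = 2: Horner steps 4 → 3 → 3, so m(2) = 3.
Codeword c = [3, 2, 6, 4, 6, 3] ∈ F_7^6.


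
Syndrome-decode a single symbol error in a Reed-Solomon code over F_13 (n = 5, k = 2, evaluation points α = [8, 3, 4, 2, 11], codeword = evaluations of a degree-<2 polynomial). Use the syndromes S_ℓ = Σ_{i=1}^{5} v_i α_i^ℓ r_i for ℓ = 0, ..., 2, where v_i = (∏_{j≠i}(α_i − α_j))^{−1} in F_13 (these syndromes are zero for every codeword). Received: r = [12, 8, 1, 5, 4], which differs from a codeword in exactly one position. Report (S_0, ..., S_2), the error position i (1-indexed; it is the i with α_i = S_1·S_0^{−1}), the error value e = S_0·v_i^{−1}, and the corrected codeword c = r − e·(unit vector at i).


S = (4, 8, 3), error at position 4, error magnitude e = 3, c = [12, 8, 1, 2, 4].

Step 1: column multipliers v_i = (∏_{j≠i}(α_i − α_j))^{−1} mod 13.
  i = 1 (α = 8): (8−3)(8−4)(8−2)(8−11) = 5·4·6·(−3) = −360 ≡ 4, so v_1 = 4^{−1} = 10 (mod 13).
  i = 2 (α = 3): (3−8)(3−4)(3−2)(3−11) = (−5)·(−1)·1·(−8) = −40 ≡ 12, so v_2 = 12^{−1} = 12 (mod 13).
  i = 3 (α = 4): (4−8)(4−3)(4−2)(4−11) = (−4)·1·2·(−7) = 56 ≡ 4, so v_3 = 4^{−1} = 10 (mod 13).
  i = 4 (α = 2): (2−8)(2−3)(2−4)(2−11) = (−6)·(−1)·(−2)·(−9) = 108 ≡ 4, so v_4 = 4^{−1} = 10 (mod 13).
  i = 5 (α = 11): (11−8)(11−3)(11−4)(11−2) = 3·8·7·9 = 1512 ≡ 4, so v_5 = 4^{−1} = 10 (mod 13).
  v = [10, 12, 10, 10, 10].
Step 2: syndromes of r = [12, 8, 1, 5, 4] (all sums mod 13).
  S_0 = Σ v_i r_i = 10·12 + 12·8 + 10·1 + 10·5 + 10·4 = 316 ≡ 4.
  S_1 = Σ v_i α_i r_i = 10·8·12 + 12·3·8 + 10·4·1 + 10·2·5 + 10·11·4 = 1828 ≡ 8.
  α_i^2 mod 13 = [12, 9, 3, 4, 4].
  S_2 = Σ v_i α_i^2 r_i = 10·12·12 + 12·9·8 + 10·3·1 + 10·4·5 + 10·4·4 = 2694 ≡ 3.
  S = (4, 8, 3) ≠ 0, so r is not a codeword (an error is present).
Step 3: locate the error. For a single error e at position i, S_ℓ = v_i·e·α_i^ℓ, so α_err = S_1/S_0.
  S_0^{−1} = 4^{−1} = 10 (mod 13), so α_err = 8·10 = 80 ≡ 2 = α_4. Error position i = 4.
  Consistency check: S_2/S_1 = 3·5 = 15 ≡ 2 = α_err ✓ (single-error assumption holds).
Step 4: error magnitude e = S_0/v_4 = S_0·∏_{j≠4}(α_4 − α_j) = 4·4 = 16 ≡ 3 (mod 13).
Step 5: correct position 4: c_4 = r_4 − e = 5 − 3 ≡ 2 (mod 13). Hence c = [12, 8, 1, 2, 4].
  Check: interpolating c through the α_i gives m(x) = 3 + 6·x (degree < 2) with m(α_i) = c_i for every i, so c is indeed a codeword.
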